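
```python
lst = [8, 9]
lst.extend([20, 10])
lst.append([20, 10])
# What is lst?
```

After line 1: lst = [8, 9]
After line 2 (extend unpacks [20, 10]): lst = [8, 9, 20, 10]
After line 3 (append adds [20, 10] as single element): lst = [8, 9, 20, 10, [20, 10]]

[8, 9, 20, 10, [20, 10]]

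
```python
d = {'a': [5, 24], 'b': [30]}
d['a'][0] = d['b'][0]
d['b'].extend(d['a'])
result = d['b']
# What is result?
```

After line 1: d = {'a': [5, 24], 'b': [30]}
After line 2 (a[0] = b[0] = 30): d = {'a': [30, 24], 'b': [30]}
After line 3 (b.extend(a) appends [30, 24]): d = {'a': [30, 24], 'b': [30, 30, 24]}
After line 4: result = d['b'] = [30, 30, 24]

[30, 30, 24]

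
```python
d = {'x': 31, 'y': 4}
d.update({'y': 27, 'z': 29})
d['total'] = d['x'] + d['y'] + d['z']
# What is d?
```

After line 1: d = {'x': 31, 'y': 4}
After line 2 (y overwritten, z added): d = {'x': 31, 'y': 27, 'z': 29}
After line 3 (total = 31 + 27 + 29 = 87): d = {'x': 31, 'y': 27, 'z': 29, 'total': 87}

{'x': 31, 'y': 27, 'z': 29, 'total': 87}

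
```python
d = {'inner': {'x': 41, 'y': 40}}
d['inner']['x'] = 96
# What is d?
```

After line 1: d = {'inner': {'x': 41, 'y': 40}}
After line 2 (inner x overwritten): d = {'inner': {'x': 96, 'y': 40}}

{'inner': {'x': 96, 'y': 40}}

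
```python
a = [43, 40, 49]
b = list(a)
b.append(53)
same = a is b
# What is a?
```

After line 1: a = [43, 40, 49]
After line 2 (b = list(a) is a shallow copy, new object): a = [43, 40, 49], b = [43, 40, 49]
After line 3 (append only mutates b): a = [43, 40, 49], b = [43, 40, 49, 53]
After line 4 (same = a is b; different objects -> False): same = False

[43, 40, 49]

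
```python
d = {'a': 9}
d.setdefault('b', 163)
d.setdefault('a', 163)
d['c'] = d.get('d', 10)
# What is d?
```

After line 1: d = {'a': 9}
After line 2 (setdefault adds 'b'=163): d = {'a': 9, 'b': 163}
After line 3 (setdefault 'a' no-op, already exists): d = {'a': 9, 'b': 163}
After line 4 (get('d', 10) returns default since 'd' not in d): d = {'a': 9, 'b': 163, 'c': 10}

{'a': 9, 'b': 163, 'c': 10}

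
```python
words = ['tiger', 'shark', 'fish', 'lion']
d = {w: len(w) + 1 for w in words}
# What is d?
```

{'tiger': 6, 'shark': 6, 'fish': 5, 'lion': 5}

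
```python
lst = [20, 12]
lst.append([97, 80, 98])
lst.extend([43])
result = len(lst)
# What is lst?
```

After line 1: lst = [20, 12]
After line 2 (append adds [97, 80, 98] as single element): lst = [20, 12, [97, 80, 98]]
After line 3 (extend unpacks [43], adds 43): lst = [20, 12, [97, 80, 98], 43]
After line 4: result = len(lst) = 4

[20, 12, [97, 80, 98], 43]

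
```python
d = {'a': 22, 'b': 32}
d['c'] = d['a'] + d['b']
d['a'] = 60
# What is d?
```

After line 1: d = {'a': 22, 'b': 32}
After line 2 (d['c'] = 22 + 32): d = {'a': 22, 'b': 32, 'c': 54}
After line 3: d = {'a': 60, 'b': 32, 'c': 54}

{'a': 60, 'b': 32, 'c': 54}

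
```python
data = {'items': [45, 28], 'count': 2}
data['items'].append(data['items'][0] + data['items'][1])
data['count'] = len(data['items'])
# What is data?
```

After line 1: data = {'items': [45, 28], 'count': 2}
After line 2 (append 45 + 28 = 73): data = {'items': [45, 28, 73], 'count': 2}
After line 3 (count = len(items) = 3): data = {'items': [45, 28, 73], 'count': 3}

{'items': [45, 28, 73], 'count': 3}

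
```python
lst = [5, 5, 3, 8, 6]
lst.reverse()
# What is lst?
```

[6, 8, 3, 5, 5]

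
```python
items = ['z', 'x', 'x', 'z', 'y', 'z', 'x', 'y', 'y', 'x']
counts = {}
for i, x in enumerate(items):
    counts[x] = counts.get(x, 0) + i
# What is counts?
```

Initial: counts = {}, items = ['z', 'x', 'x', 'z', 'y', 'z', 'x', 'y', 'y', 'x']
i=0, x='z': counts = {'z': 0}
i=1, x='x': counts = {'z': 0, 'x': 1}
i=2, x='x': counts = {'z': 0, 'x': 3}
i=3, x='z': counts = {'z': 3, 'x': 3}
i=4, x='y': counts = {'z': 3, 'x': 3, 'y': 4}
i=5, x='z': counts = {'z': 8, 'x': 3, 'y': 4}
i=6, x='x': counts = {'z': 8, 'x': 9, 'y': 4}
i=7, x='y': counts = {'z': 8, 'x': 9, 'y': 11}
i=8, x='y': counts = {'z': 8, 'x': 9, 'y': 19}
i=9, x='x': counts = {'z': 8, 'x': 18, 'y': 19}

{'z': 8, 'x': 18, 'y': 19}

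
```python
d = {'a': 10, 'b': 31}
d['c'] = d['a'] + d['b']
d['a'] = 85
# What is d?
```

After line 1: d = {'a': 10, 'b': 31}
After line 2 (d['c'] = 10 + 31): d = {'a': 10, 'b': 31, 'c': 41}
After line 3: d = {'a': 85, 'b': 31, 'c': 41}

{'a': 85, 'b': 31, 'c': 41}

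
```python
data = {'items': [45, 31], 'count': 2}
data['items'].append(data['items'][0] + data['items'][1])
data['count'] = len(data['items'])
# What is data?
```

After line 1: data = {'items': [45, 31], 'count': 2}
After line 2 (append 45 + 31 = 76): data = {'items': [45, 31, 76], 'count': 2}
After line 3 (count = len(items) = 3): data = {'items': [45, 31, 76], 'count': 3}

{'items': [45, 31, 76], 'count': 3}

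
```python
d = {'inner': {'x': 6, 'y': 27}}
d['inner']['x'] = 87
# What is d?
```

After line 1: d = {'inner': {'x': 6, 'y': 27}}
After line 2 (inner x overwritten): d = {'inner': {'x': 87, 'y': 27}}

{'inner': {'x': 87, 'y': 27}}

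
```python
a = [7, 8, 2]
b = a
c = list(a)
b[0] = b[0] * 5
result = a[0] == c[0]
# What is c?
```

After line 1: a = [7, 8, 2]
After line 2 (b = a, alias): a = [7, 8, 2], b = [7, 8, 2]
After line 3 (c = list(a) is a copy, new object): c = [7, 8, 2]
After line 4 (b[0] = 7 * 5 = 35; mutates shared a/b): a = b = [35, 8, 2], c = [7, 8, 2]
After line 5 (a[0] = 35, c[0] = 7; result = False)

[7, 8, 2]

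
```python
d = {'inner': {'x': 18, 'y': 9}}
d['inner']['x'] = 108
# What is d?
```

After line 1: d = {'inner': {'x': 18, 'y': 9}}
After line 2 (inner x overwritten): d = {'inner': {'x': 108, 'y': 9}}

{'inner': {'x': 108, 'y': 9}}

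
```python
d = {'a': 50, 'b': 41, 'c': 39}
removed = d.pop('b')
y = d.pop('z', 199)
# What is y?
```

After line 1: d = {'a': 50, 'b': 41, 'c': 39}
After line 2 (pop 'b' returns 41): d = {'a': 50, 'c': 39}, removed = 41
After line 3 (pop 'z' missing, returns default 199): d = {'a': 50, 'c': 39}, y = 199

199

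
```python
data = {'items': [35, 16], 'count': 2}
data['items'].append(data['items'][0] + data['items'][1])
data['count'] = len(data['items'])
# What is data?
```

After line 1: data = {'items': [35, 16], 'count': 2}
After line 2 (append 35 + 16 = 51): data = {'items': [35, 16, 51], 'count': 2}
After line 3 (count = len(items) = 3): data = {'items': [35, 16, 51], 'count': 3}

{'items': [35, 16, 51], 'count': 3}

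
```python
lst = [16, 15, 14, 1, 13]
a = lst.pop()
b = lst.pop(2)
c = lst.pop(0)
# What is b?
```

After line 1: lst = [16, 15, 14, 1, 13]
After line 2 (pop() -> a = 13): lst = [16, 15, 14, 1]
After line 3 (pop(2) -> b = 14): lst = [16, 15, 1]
After line 4 (pop(0) -> c = 16): lst = [15, 1]

14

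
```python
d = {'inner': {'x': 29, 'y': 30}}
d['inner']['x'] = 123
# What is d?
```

After line 1: d = {'inner': {'x': 29, 'y': 30}}
After line 2 (inner x overwritten): d = {'inner': {'x': 123, 'y': 30}}

{'inner': {'x': 123, 'y': 30}}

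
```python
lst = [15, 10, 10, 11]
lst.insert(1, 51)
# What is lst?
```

[15, 51, 10, 10, 11]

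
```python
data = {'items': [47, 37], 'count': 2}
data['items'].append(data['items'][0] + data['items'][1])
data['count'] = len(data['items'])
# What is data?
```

After line 1: data = {'items': [47, 37], 'count': 2}
After line 2 (append 47 + 37 = 84): data = {'items': [47, 37, 84], 'count': 2}
After line 3 (count = len(items) = 3): data = {'items': [47, 37, 84], 'count': 3}

{'items': [47, 37, 84], 'count': 3}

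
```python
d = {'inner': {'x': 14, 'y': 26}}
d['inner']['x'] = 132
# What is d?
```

After line 1: d = {'inner': {'x': 14, 'y': 26}}
After line 2 (inner x overwritten): d = {'inner': {'x': 132, 'y': 26}}

{'inner': {'x': 132, 'y': 26}}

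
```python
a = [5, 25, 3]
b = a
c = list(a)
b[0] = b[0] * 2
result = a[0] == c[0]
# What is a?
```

After line 1: a = [5, 25, 3]
After line 2 (b = a, alias): a = [5, 25, 3], b = [5, 25, 3]
After line 3 (c = list(a) is a copy, new object): c = [5, 25, 3]
After line 4 (b[0] = 5 * 2 = 10; mutates shared a/b): a = b = [10, 25, 3], c = [5, 25, 3]
After line 5 (a[0] = 10, c[0] = 5; result = False)

[10, 25, 3]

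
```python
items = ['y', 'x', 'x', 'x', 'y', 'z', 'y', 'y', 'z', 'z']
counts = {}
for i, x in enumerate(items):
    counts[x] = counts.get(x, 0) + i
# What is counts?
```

Initial: counts = {}, items = ['y', 'x', 'x', 'x', 'y', 'z', 'y', 'y', 'z', 'z']
i=0, x='y': counts = {'y': 0}
i=1, x='x': counts = {'y': 0, 'x': 1}
i=2, x='x': counts = {'y': 0, 'x': 3}
i=3, x='x': counts = {'y': 0, 'x': 6}
i=4, x='y': counts = {'y': 4, 'x': 6}
i=5, x='z': counts = {'y': 4, 'x': 6, 'z': 5}
i=6, x='y': counts = {'y': 10, 'x': 6, 'z': 5}
i=7, x='y': counts = {'y': 17, 'x': 6, 'z': 5}
i=8, x='z': counts = {'y': 17, 'x': 6, 'z': 13}
i=9, x='z': counts = {'y': 17, 'x': 6, 'z': 22}

{'y': 17, 'x': 6, 'z': 22}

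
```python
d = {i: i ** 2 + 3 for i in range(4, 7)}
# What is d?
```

{4: 19, 5: 28, 6: 39}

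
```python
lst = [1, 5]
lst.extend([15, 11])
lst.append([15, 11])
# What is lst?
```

After line 1: lst = [1, 5]
After line 2 (extend unpacks [15, 11]): lst = [1, 5, 15, 11]
After line 3 (append adds [15, 11] as single element): lst = [1, 5, 15, 11, [15, 11]]

[1, 5, 15, 11, [15, 11]]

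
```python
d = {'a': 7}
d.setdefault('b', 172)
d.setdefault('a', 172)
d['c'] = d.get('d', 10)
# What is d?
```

After line 1: d = {'a': 7}
After line 2 (setdefault adds 'b'=172): d = {'a': 7, 'b': 172}
After line 3 (setdefault 'a' no-op, already exists): d = {'a': 7, 'b': 172}
After line 4 (get('d', 10) returns default since 'd' not in d): d = {'a': 7, 'b': 172, 'c': 10}

{'a': 7, 'b': 172, 'c': 10}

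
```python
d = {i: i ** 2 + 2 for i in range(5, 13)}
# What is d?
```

{5: 27, 6: 38, 7: 51, 8: 66, 9: 83, 10: 102, 11: 123, 12: 146}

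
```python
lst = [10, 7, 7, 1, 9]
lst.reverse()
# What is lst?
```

[9, 1, 7, 7, 10]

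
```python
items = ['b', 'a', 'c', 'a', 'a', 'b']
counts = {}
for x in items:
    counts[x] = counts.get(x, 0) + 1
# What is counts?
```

Initial: counts = {}, items = ['b', 'a', 'c', 'a', 'a', 'b']
See 'b': counts = {'b': 1}
See 'a': counts = {'b': 1, 'a': 1}
See 'c': counts = {'b': 1, 'a': 1, 'c': 1}
See 'a': counts = {'b': 1, 'a': 2, 'c': 1}
See 'a': counts = {'b': 1, 'a': 3, 'c': 1}
See 'b': counts = {'b': 2, 'a': 3, 'c': 1}

{'b': 2, 'a': 3, 'c': 1}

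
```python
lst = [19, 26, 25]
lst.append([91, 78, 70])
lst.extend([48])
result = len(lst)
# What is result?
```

After line 1: lst = [19, 26, 25]
After line 2 (append adds [91, 78, 70] as single element): lst = [19, 26, 25, [91, 78, 70]]
After line 3 (extend unpacks [48], adds 48): lst = [19, 26, 25, [91, 78, 70], 48]
After line 4: result = len(lst) = 5

5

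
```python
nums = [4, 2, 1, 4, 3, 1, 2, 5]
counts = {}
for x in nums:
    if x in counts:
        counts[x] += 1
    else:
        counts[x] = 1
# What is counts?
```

Initial: counts = {}, nums = [4, 2, 1, 4, 3, 1, 2, 5]
See 4: counts = {4: 1}
See 2: counts = {4: 1, 2: 1}
See 1: counts = {4: 1, 2: 1, 1: 1}
See 4: counts = {4: 2, 2: 1, 1: 1}
See 3: counts = {4: 2, 2: 1, 1: 1, 3: 1}
See 1: counts = {4: 2, 2: 1, 1: 2, 3: 1}
See 2: counts = {4: 2, 2: 2, 1: 2, 3: 1}
See 5: counts = {4: 2, 2: 2, 1: 2, 3: 1, 5: 1}

{4: 2, 2: 2, 1: 2, 3: 1, 5: 1}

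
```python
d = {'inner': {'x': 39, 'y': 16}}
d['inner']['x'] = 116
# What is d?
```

After line 1: d = {'inner': {'x': 39, 'y': 16}}
After line 2 (inner x overwritten): d = {'inner': {'x': 116, 'y': 16}}

{'inner': {'x': 116, 'y': 16}}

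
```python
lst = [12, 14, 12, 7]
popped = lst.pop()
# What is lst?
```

[12, 14, 12]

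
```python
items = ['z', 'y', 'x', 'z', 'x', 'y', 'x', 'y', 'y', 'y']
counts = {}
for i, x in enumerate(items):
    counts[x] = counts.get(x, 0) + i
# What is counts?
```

Initial: counts = {}, items = ['z', 'y', 'x', 'z', 'x', 'y', 'x', 'y', 'y', 'y']
i=0, x='z': counts = {'z': 0}
i=1, x='y': counts = {'z': 0, 'y': 1}
i=2, x='x': counts = {'z': 0, 'y': 1, 'x': 2}
i=3, x='z': counts = {'z': 3, 'y': 1, 'x': 2}
i=4, x='x': counts = {'z': 3, 'y': 1, 'x': 6}
i=5, x='y': counts = {'z': 3, 'y': 6, 'x': 6}
i=6, x='x': counts = {'z': 3, 'y': 6, 'x': 12}
i=7, x='y': counts = {'z': 3, 'y': 13, 'x': 12}
i=8, x='y': counts = {'z': 3, 'y': 21, 'x': 12}
i=9, x='y': counts = {'z': 3, 'y': 30, 'x': 12}

{'z': 3, 'y': 30, 'x': 12}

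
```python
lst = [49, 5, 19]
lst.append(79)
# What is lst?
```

[49, 5, 19, 79]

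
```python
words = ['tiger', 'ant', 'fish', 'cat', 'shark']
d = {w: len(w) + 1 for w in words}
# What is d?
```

{'tiger': 6, 'ant': 4, 'fish': 5, 'cat': 4, 'shark': 6}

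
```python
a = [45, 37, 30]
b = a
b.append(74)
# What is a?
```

After line 1: a = [45, 37, 30]
After line 2 (b = a is an alias, same object): a = [45, 37, 30], b = [45, 37, 30]
After line 3 (b.append mutates the shared list): a = [45, 37, 30, 74], b = [45, 37, 30, 74]

[45, 37, 30, 74]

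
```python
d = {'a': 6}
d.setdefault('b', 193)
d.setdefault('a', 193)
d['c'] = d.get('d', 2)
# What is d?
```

After line 1: d = {'a': 6}
After line 2 (setdefault adds 'b'=193): d = {'a': 6, 'b': 193}
After line 3 (setdefault 'a' no-op, already exists): d = {'a': 6, 'b': 193}
After line 4 (get('d', 2) returns default since 'd' not in d): d = {'a': 6, 'b': 193, 'c': 2}

{'a': 6, 'b': 193, 'c': 2}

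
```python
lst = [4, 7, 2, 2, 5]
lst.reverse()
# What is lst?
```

[5, 2, 2, 7, 4]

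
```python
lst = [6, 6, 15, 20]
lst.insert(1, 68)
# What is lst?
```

[6, 68, 6, 15, 20]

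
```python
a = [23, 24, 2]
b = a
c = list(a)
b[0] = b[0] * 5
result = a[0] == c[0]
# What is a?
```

After line 1: a = [23, 24, 2]
After line 2 (b = a, alias): a = [23, 24, 2], b = [23, 24, 2]
After line 3 (c = list(a) is a copy, new object): c = [23, 24, 2]
After line 4 (b[0] = 23 * 5 = 115; mutates shared a/b): a = b = [115, 24, 2], c = [23, 24, 2]
After line 5 (a[0] = 115, c[0] = 23; result = False)

[115, 24, 2]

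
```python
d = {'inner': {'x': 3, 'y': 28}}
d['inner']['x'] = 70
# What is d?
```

After line 1: d = {'inner': {'x': 3, 'y': 28}}
After line 2 (inner x overwritten): d = {'inner': {'x': 70, 'y': 28}}

{'inner': {'x': 70, 'y': 28}}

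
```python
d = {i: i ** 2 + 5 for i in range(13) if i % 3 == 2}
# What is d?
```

{2: 9, 5: 30, 8: 69, 11: 126}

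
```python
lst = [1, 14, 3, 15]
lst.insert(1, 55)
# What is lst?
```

[1, 55, 14, 3, 15]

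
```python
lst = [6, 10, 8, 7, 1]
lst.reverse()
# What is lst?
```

[1, 7, 8, 10, 6]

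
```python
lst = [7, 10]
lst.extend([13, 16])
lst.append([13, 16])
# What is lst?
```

After line 1: lst = [7, 10]
After line 2 (extend unpacks [13, 16]): lst = [7, 10, 13, 16]
After line 3 (append adds [13, 16] as single element): lst = [7, 10, 13, 16, [13, 16]]

[7, 10, 13, 16, [13, 16]]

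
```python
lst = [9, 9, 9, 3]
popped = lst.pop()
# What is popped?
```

3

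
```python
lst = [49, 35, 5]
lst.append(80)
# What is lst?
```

[49, 35, 5, 80]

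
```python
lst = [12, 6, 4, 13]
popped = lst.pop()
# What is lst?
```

[12, 6, 4]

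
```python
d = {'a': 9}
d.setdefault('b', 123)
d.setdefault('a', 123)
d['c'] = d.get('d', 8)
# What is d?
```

After line 1: d = {'a': 9}
After line 2 (setdefault adds 'b'=123): d = {'a': 9, 'b': 123}
After line 3 (setdefault 'a' no-op, already exists): d = {'a': 9, 'b': 123}
After line 4 (get('d', 8) returns default since 'd' not in d): d = {'a': 9, 'b': 123, 'c': 8}

{'a': 9, 'b': 123, 'c': 8}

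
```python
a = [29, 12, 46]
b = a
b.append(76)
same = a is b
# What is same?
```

After line 1: a = [29, 12, 46]
After line 2 (b = a is an alias, same object): a = [29, 12, 46], b = [29, 12, 46]
After line 3 (b.append mutates the shared list): a = [29, 12, 46, 76], b = [29, 12, 46, 76]
After line 4 (same = a is b; same object -> True): same = True

True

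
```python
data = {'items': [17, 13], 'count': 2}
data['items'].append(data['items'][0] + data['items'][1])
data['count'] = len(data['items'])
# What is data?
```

After line 1: data = {'items': [17, 13], 'count': 2}
After line 2 (append 17 + 13 = 30): data = {'items': [17, 13, 30], 'count': 2}
After line 3 (count = len(items) = 3): data = {'items': [17, 13, 30], 'count': 3}

{'items': [17, 13, 30], 'count': 3}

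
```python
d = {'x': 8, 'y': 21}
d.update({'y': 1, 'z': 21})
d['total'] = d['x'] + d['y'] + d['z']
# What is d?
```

After line 1: d = {'x': 8, 'y': 21}
After line 2 (y overwritten, z added): d = {'x': 8, 'y': 1, 'z': 21}
After line 3 (total = 8 + 1 + 21 = 30): d = {'x': 8, 'y': 1, 'z': 21, 'total': 30}

{'x': 8, 'y': 1, 'z': 21, 'total': 30}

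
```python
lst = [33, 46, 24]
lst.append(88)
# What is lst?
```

[33, 46, 24, 88]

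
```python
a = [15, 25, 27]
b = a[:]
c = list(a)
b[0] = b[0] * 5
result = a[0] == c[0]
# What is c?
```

After line 1: a = [15, 25, 27]
After line 2 (b = a[:], copy): a = [15, 25, 27], b = [15, 25, 27]
After line 3 (c = list(a) is a copy, new object): c = [15, 25, 27]
After line 4 (b[0] = 15 * 5 = 75; only b mutates (copy)): a = [15, 25, 27], b = [75, 25, 27], c = [15, 25, 27]
After line 5 (a[0] = 15, c[0] = 15; result = True)

[15, 25, 27]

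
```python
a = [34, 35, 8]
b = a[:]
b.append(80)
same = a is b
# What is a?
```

After line 1: a = [34, 35, 8]
After line 2 (b = a[:] is a shallow copy, new object): a = [34, 35, 8], b = [34, 35, 8]
After line 3 (append only mutates b): a = [34, 35, 8], b = [34, 35, 8, 80]
After line 4 (same = a is b; different objects -> False): same = False

[34, 35, 8]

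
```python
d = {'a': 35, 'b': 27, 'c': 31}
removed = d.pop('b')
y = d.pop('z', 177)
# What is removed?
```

After line 1: d = {'a': 35, 'b': 27, 'c': 31}
After line 2 (pop 'b' returns 27): d = {'a': 35, 'c': 31}, removed = 27
After line 3 (pop 'z' missing, returns default 177): d = {'a': 35, 'c': 31}, y = 177

27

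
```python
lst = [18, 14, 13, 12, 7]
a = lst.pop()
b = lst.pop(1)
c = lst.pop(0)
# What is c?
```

After line 1: lst = [18, 14, 13, 12, 7]
After line 2 (pop() -> a = 7): lst = [18, 14, 13, 12]
After line 3 (pop(1) -> b = 14): lst = [18, 13, 12]
After line 4 (pop(0) -> c = 18): lst = [13, 12]

18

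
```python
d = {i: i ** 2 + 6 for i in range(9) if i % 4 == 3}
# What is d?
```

{3: 15, 7: 55}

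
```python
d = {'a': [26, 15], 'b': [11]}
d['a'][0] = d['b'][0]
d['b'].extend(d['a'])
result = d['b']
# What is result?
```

After line 1: d = {'a': [26, 15], 'b': [11]}
After line 2 (a[0] = b[0] = 11): d = {'a': [11, 15], 'b': [11]}
After line 3 (b.extend(a) appends [11, 15]): d = {'a': [11, 15], 'b': [11, 11, 15]}
After line 4: result = d['b'] = [11, 11, 15]

[11, 11, 15]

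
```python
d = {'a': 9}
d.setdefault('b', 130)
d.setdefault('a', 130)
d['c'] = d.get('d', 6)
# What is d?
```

After line 1: d = {'a': 9}
After line 2 (setdefault adds 'b'=130): d = {'a': 9, 'b': 130}
After line 3 (setdefault 'a' no-op, already exists): d = {'a': 9, 'b': 130}
After line 4 (get('d', 6) returns default since 'd' not in d): d = {'a': 9, 'b': 130, 'c': 6}

{'a': 9, 'b': 130, 'c': 6}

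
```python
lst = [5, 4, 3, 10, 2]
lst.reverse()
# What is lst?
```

[2, 10, 3, 4, 5]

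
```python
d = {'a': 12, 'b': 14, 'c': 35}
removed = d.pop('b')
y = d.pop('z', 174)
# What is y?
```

After line 1: d = {'a': 12, 'b': 14, 'c': 35}
After line 2 (pop 'b' returns 14): d = {'a': 12, 'c': 35}, removed = 14
After line 3 (pop 'z' missing, returns default 174): d = {'a': 12, 'c': 35}, y = 174

174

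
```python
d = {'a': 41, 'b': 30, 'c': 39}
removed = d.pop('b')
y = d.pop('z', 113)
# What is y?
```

After line 1: d = {'a': 41, 'b': 30, 'c': 39}
After line 2 (pop 'b' returns 30): d = {'a': 41, 'c': 39}, removed = 30
After line 3 (pop 'z' missing, returns default 113): d = {'a': 41, 'c': 39}, y = 113

113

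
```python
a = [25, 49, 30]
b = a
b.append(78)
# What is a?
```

After line 1: a = [25, 49, 30]
After line 2 (b = a is an alias, same object): a = [25, 49, 30], b = [25, 49, 30]
After line 3 (b.append mutates the shared list): a = [25, 49, 30, 78], b = [25, 49, 30, 78]

[25, 49, 30, 78]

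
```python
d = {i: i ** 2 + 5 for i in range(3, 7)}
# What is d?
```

{3: 14, 4: 21, 5: 30, 6: 41}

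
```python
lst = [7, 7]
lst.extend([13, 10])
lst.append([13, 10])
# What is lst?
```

After line 1: lst = [7, 7]
After line 2 (extend unpacks [13, 10]): lst = [7, 7, 13, 10]
After line 3 (append adds [13, 10] as single element): lst = [7, 7, 13, 10, [13, 10]]

[7, 7, 13, 10, [13, 10]]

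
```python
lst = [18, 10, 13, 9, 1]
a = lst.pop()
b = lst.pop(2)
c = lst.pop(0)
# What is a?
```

After line 1: lst = [18, 10, 13, 9, 1]
After line 2 (pop() -> a = 1): lst = [18, 10, 13, 9]
After line 3 (pop(2) -> b = 13): lst = [18, 10, 9]
After line 4 (pop(0) -> c = 18): lst = [10, 9]

1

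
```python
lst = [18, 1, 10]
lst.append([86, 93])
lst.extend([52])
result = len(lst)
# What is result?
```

After line 1: lst = [18, 1, 10]
After line 2 (append adds [86, 93] as single element): lst = [18, 1, 10, [86, 93]]
After line 3 (extend unpacks [52], adds 52): lst = [18, 1, 10, [86, 93], 52]
After line 4: result = len(lst) = 5

5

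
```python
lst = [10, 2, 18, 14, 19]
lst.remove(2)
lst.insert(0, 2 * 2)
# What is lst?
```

After line 1: lst = [10, 2, 18, 14, 19]
After line 2 (remove first 2): lst = [10, 18, 14, 19]
After line 3 (insert 4 at index 0): lst = [4, 10, 18, 14, 19]

[4, 10, 18, 14, 19]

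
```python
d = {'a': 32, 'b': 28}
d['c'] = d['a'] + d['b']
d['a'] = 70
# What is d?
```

After line 1: d = {'a': 32, 'b': 28}
After line 2 (d['c'] = 32 + 28): d = {'a': 32, 'b': 28, 'c': 60}
After line 3: d = {'a': 70, 'b': 28, 'c': 60}

{'a': 70, 'b': 28, 'c': 60}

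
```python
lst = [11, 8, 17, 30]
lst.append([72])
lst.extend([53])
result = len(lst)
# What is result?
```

After line 1: lst = [11, 8, 17, 30]
After line 2 (append adds [72] as single element): lst = [11, 8, 17, 30, [72]]
After line 3 (extend unpacks [53], adds 53): lst = [11, 8, 17, 30, [72], 53]
After line 4: result = len(lst) = 6

6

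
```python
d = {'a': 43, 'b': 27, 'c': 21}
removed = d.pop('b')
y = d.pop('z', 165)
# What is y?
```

After line 1: d = {'a': 43, 'b': 27, 'c': 21}
After line 2 (pop 'b' returns 27): d = {'a': 43, 'c': 21}, removed = 27
After line 3 (pop 'z' missing, returns default 165): d = {'a': 43, 'c': 21}, y = 165

165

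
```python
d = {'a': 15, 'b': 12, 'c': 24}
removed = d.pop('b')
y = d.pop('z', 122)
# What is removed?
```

After line 1: d = {'a': 15, 'b': 12, 'c': 24}
After line 2 (pop 'b' returns 12): d = {'a': 15, 'c': 24}, removed = 12
After line 3 (pop 'z' missing, returns default 122): d = {'a': 15, 'c': 24}, y = 122

12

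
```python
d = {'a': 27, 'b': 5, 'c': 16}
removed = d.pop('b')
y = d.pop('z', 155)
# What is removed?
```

After line 1: d = {'a': 27, 'b': 5, 'c': 16}
After line 2 (pop 'b' returns 5): d = {'a': 27, 'c': 16}, removed = 5
After line 3 (pop 'z' missing, returns default 155): d = {'a': 27, 'c': 16}, y = 155

5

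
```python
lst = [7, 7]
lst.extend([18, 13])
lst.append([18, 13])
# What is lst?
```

After line 1: lst = [7, 7]
After line 2 (extend unpacks [18, 13]): lst = [7, 7, 18, 13]
After line 3 (append adds [18, 13] as single element): lst = [7, 7, 18, 13, [18, 13]]

[7, 7, 18, 13, [18, 13]]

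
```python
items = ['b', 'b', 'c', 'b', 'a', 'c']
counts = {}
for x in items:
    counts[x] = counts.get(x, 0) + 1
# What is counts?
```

Initial: counts = {}, items = ['b', 'b', 'c', 'b', 'a', 'c']
See 'b': counts = {'b': 1}
See 'b': counts = {'b': 2}
See 'c': counts = {'b': 2, 'c': 1}
See 'b': counts = {'b': 3, 'c': 1}
See 'a': counts = {'b': 3, 'c': 1, 'a': 1}
See 'c': counts = {'b': 3, 'c': 2, 'a': 1}

{'b': 3, 'c': 2, 'a': 1}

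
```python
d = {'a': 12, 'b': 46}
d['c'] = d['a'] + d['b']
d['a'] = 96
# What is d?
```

After line 1: d = {'a': 12, 'b': 46}
After line 2 (d['c'] = 12 + 46): d = {'a': 12, 'b': 46, 'c': 58}
After line 3: d = {'a': 96, 'b': 46, 'c': 58}

{'a': 96, 'b': 46, 'c': 58}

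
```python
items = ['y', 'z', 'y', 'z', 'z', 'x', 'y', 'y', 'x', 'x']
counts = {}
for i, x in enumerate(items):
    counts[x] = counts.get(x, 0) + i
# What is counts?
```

Initial: counts = {}, items = ['y', 'z', 'y', 'z', 'z', 'x', 'y', 'y', 'x', 'x']
i=0, x='y': counts = {'y': 0}
i=1, x='z': counts = {'y': 0, 'z': 1}
i=2, x='y': counts = {'y': 2, 'z': 1}
i=3, x='z': counts = {'y': 2, 'z': 4}
i=4, x='z': counts = {'y': 2, 'z': 8}
i=5, x='x': counts = {'y': 2, 'z': 8, 'x': 5}
i=6, x='y': counts = {'y': 8, 'z': 8, 'x': 5}
i=7, x='y': counts = {'y': 15, 'z': 8, 'x': 5}
i=8, x='x': counts = {'y': 15, 'z': 8, 'x': 13}
i=9, x='x': counts = {'y': 15, 'z': 8, 'x': 22}

{'y': 15, 'z': 8, 'x': 22}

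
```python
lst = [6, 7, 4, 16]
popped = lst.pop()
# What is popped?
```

16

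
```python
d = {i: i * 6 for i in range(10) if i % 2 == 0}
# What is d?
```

{0: 0, 2: 12, 4: 24, 6: 36, 8: 48}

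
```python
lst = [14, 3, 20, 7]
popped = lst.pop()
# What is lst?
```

[14, 3, 20]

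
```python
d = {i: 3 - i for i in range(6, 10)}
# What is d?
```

{6: -3, 7: -4, 8: -5, 9: -6}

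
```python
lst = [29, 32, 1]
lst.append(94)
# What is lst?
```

[29, 32, 1, 94]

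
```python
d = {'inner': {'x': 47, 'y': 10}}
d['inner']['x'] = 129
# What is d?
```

After line 1: d = {'inner': {'x': 47, 'y': 10}}
After line 2 (inner x overwritten): d = {'inner': {'x': 129, 'y': 10}}

{'inner': {'x': 129, 'y': 10}}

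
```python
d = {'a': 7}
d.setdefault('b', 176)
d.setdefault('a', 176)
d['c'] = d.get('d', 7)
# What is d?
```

After line 1: d = {'a': 7}
After line 2 (setdefault adds 'b'=176): d = {'a': 7, 'b': 176}
After line 3 (setdefault 'a' no-op, already exists): d = {'a': 7, 'b': 176}
After line 4 (get('d', 7) returns default since 'd' not in d): d = {'a': 7, 'b': 176, 'c': 7}

{'a': 7, 'b': 176, 'c': 7}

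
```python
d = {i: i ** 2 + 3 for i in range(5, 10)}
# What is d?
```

{5: 28, 6: 39, 7: 52, 8: 67, 9: 84}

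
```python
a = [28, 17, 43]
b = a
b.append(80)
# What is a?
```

After line 1: a = [28, 17, 43]
After line 2 (b = a is an alias, same object): a = [28, 17, 43], b = [28, 17, 43]
After line 3 (b.append mutates the shared list): a = [28, 17, 43, 80], b = [28, 17, 43, 80]

[28, 17, 43, 80]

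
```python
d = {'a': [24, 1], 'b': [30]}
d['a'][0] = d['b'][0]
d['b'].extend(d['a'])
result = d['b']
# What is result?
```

After line 1: d = {'a': [24, 1], 'b': [30]}
After line 2 (a[0] = b[0] = 30): d = {'a': [30, 1], 'b': [30]}
After line 3 (b.extend(a) appends [30, 1]): d = {'a': [30, 1], 'b': [30, 30, 1]}
After line 4: result = d['b'] = [30, 30, 1]

[30, 30, 1]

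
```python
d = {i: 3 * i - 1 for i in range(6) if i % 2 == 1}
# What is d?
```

{1: 2, 3: 8, 5: 14}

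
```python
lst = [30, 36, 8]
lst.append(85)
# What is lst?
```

[30, 36, 8, 85]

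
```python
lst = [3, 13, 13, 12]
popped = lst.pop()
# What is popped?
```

12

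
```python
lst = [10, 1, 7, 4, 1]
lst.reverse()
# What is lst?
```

[1, 4, 7, 1, 10]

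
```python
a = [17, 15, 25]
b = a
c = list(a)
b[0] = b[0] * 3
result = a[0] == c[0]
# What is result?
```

After line 1: a = [17, 15, 25]
After line 2 (b = a, alias): a = [17, 15, 25], b = [17, 15, 25]
After line 3 (c = list(a) is a copy, new object): c = [17, 15, 25]
After line 4 (b[0] = 17 * 3 = 51; mutates shared a/b): a = b = [51, 15, 25], c = [17, 15, 25]
After line 5 (a[0] = 51, c[0] = 17; result = False)

False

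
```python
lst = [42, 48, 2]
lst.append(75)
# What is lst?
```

[42, 48, 2, 75]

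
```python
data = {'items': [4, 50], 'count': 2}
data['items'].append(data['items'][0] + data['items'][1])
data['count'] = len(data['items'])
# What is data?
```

After line 1: data = {'items': [4, 50], 'count': 2}
After line 2 (append 4 + 50 = 54): data = {'items': [4, 50, 54], 'count': 2}
After line 3 (count = len(items) = 3): data = {'items': [4, 50, 54], 'count': 3}

{'items': [4, 50, 54], 'count': 3}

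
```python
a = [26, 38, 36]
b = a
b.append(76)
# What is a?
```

After line 1: a = [26, 38, 36]
After line 2 (b = a is an alias, same object): a = [26, 38, 36], b = [26, 38, 36]
After line 3 (b.append mutates the shared list): a = [26, 38, 36, 76], b = [26, 38, 36, 76]

[26, 38, 36, 76]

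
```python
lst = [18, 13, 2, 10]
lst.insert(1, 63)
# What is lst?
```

[18, 63, 13, 2, 10]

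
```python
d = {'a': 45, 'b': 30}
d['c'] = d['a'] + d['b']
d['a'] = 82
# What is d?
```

After line 1: d = {'a': 45, 'b': 30}
After line 2 (d['c'] = 45 + 30): d = {'a': 45, 'b': 30, 'c': 75}
After line 3: d = {'a': 82, 'b': 30, 'c': 75}

{'a': 82, 'b': 30, 'c': 75}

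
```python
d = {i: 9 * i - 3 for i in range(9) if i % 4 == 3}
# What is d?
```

{3: 24, 7: 60}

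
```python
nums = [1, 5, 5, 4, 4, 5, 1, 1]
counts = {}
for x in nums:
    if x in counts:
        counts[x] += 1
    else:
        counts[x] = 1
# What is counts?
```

Initial: counts = {}, nums = [1, 5, 5, 4, 4, 5, 1, 1]
See 1: counts = {1: 1}
See 5: counts = {1: 1, 5: 1}
See 5: counts = {1: 1, 5: 2}
See 4: counts = {1: 1, 5: 2, 4: 1}
See 4: counts = {1: 1, 5: 2, 4: 2}
See 5: counts = {1: 1, 5: 3, 4: 2}
See 1: counts = {1: 2, 5: 3, 4: 2}
See 1: counts = {1: 3, 5: 3, 4: 2}

{1: 3, 5: 3, 4: 2}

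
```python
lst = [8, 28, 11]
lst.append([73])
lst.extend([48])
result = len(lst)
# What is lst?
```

After line 1: lst = [8, 28, 11]
After line 2 (append adds [73] as single element): lst = [8, 28, 11, [73]]
After line 3 (extend unpacks [48], adds 48): lst = [8, 28, 11, [73], 48]
After line 4: result = len(lst) = 5

[8, 28, 11, [73], 48]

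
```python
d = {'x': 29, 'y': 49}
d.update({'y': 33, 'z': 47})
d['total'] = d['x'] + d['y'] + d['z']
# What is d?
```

After line 1: d = {'x': 29, 'y': 49}
After line 2 (y overwritten, z added): d = {'x': 29, 'y': 33, 'z': 47}
After line 3 (total = 29 + 33 + 47 = 109): d = {'x': 29, 'y': 33, 'z': 47, 'total': 109}

{'x': 29, 'y': 33, 'z': 47, 'total': 109}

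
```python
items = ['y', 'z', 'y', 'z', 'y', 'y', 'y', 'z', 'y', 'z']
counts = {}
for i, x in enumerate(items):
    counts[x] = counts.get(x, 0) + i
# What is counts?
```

Initial: counts = {}, items = ['y', 'z', 'y', 'z', 'y', 'y', 'y', 'z', 'y', 'z']
i=0, x='y': counts = {'y': 0}
i=1, x='z': counts = {'y': 0, 'z': 1}
i=2, x='y': counts = {'y': 2, 'z': 1}
i=3, x='z': counts = {'y': 2, 'z': 4}
i=4, x='y': counts = {'y': 6, 'z': 4}
i=5, x='y': counts = {'y': 11, 'z': 4}
i=6, x='y': counts = {'y': 17, 'z': 4}
i=7, x='z': counts = {'y': 17, 'z': 11}
i=8, x='y': counts = {'y': 25, 'z': 11}
i=9, x='z': counts = {'y': 25, 'z': 20}

{'y': 25, 'z': 20}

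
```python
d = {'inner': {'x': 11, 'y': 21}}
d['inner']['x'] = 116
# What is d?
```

After line 1: d = {'inner': {'x': 11, 'y': 21}}
After line 2 (inner x overwritten): d = {'inner': {'x': 116, 'y': 21}}

{'inner': {'x': 116, 'y': 21}}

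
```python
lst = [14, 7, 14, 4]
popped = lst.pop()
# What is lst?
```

[14, 7, 14]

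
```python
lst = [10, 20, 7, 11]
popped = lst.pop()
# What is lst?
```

[10, 20, 7]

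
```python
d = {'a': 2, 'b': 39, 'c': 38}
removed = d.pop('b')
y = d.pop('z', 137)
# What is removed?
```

After line 1: d = {'a': 2, 'b': 39, 'c': 38}
After line 2 (pop 'b' returns 39): d = {'a': 2, 'c': 38}, removed = 39
After line 3 (pop 'z' missing, returns default 137): d = {'a': 2, 'c': 38}, y = 137

39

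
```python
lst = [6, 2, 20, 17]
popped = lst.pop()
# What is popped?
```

17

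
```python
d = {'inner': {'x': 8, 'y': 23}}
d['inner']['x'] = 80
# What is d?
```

After line 1: d = {'inner': {'x': 8, 'y': 23}}
After line 2 (inner x overwritten): d = {'inner': {'x': 80, 'y': 23}}

{'inner': {'x': 80, 'y': 23}}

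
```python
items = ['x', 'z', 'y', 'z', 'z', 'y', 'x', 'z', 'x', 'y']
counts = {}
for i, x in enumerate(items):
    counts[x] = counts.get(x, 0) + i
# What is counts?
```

Initial: counts = {}, items = ['x', 'z', 'y', 'z', 'z', 'y', 'x', 'z', 'x', 'y']
i=0, x='x': counts = {'x': 0}
i=1, x='z': counts = {'x': 0, 'z': 1}
i=2, x='y': counts = {'x': 0, 'z': 1, 'y': 2}
i=3, x='z': counts = {'x': 0, 'z': 4, 'y': 2}
i=4, x='z': counts = {'x': 0, 'z': 8, 'y': 2}
i=5, x='y': counts = {'x': 0, 'z': 8, 'y': 7}
i=6, x='x': counts = {'x': 6, 'z': 8, 'y': 7}
i=7, x='z': counts = {'x': 6, 'z': 15, 'y': 7}
i=8, x='x': counts = {'x': 14, 'z': 15, 'y': 7}
i=9, x='y': counts = {'x': 14, 'z': 15, 'y': 16}

{'x': 14, 'z': 15, 'y': 16}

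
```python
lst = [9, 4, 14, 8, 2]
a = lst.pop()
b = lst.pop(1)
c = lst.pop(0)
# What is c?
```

After line 1: lst = [9, 4, 14, 8, 2]
After line 2 (pop() -> a = 2): lst = [9, 4, 14, 8]
After line 3 (pop(1) -> b = 4): lst = [9, 14, 8]
After line 4 (pop(0) -> c = 9): lst = [14, 8]

9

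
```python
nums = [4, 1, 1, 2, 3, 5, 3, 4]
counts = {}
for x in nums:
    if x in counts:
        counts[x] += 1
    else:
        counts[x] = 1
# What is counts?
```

Initial: counts = {}, nums = [4, 1, 1, 2, 3, 5, 3, 4]
See 4: counts = {4: 1}
See 1: counts = {4: 1, 1: 1}
See 1: counts = {4: 1, 1: 2}
See 2: counts = {4: 1, 1: 2, 2: 1}
See 3: counts = {4: 1, 1: 2, 2: 1, 3: 1}
See 5: counts = {4: 1, 1: 2, 2: 1, 3: 1, 5: 1}
See 3: counts = {4: 1, 1: 2, 2: 1, 3: 2, 5: 1}
See 4: counts = {4: 2, 1: 2, 2: 1, 3: 2, 5: 1}

{4: 2, 1: 2, 2: 1, 3: 2, 5: 1}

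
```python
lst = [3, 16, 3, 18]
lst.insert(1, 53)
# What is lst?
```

[3, 53, 16, 3, 18]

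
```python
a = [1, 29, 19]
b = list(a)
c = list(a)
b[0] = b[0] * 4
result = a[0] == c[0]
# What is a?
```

After line 1: a = [1, 29, 19]
After line 2 (b = list(a), copy): a = [1, 29, 19], b = [1, 29, 19]
After line 3 (c = list(a) is a copy, new object): c = [1, 29, 19]
After line 4 (b[0] = 1 * 4 = 4; only b mutates (copy)): a = [1, 29, 19], b = [4, 29, 19], c = [1, 29, 19]
After line 5 (a[0] = 1, c[0] = 1; result = True)

[1, 29, 19]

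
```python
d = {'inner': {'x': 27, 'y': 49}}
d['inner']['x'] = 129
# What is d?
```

After line 1: d = {'inner': {'x': 27, 'y': 49}}
After line 2 (inner x overwritten): d = {'inner': {'x': 129, 'y': 49}}

{'inner': {'x': 129, 'y': 49}}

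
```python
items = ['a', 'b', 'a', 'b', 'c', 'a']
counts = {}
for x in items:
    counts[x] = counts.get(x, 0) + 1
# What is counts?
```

Initial: counts = {}, items = ['a', 'b', 'a', 'b', 'c', 'a']
See 'a': counts = {'a': 1}
See 'b': counts = {'a': 1, 'b': 1}
See 'a': counts = {'a': 2, 'b': 1}
See 'b': counts = {'a': 2, 'b': 2}
See 'c': counts = {'a': 2, 'b': 2, 'c': 1}
See 'a': counts = {'a': 3, 'b': 2, 'c': 1}

{'a': 3, 'b': 2, 'c': 1}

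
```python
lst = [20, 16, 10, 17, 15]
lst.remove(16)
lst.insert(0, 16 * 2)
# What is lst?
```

After line 1: lst = [20, 16, 10, 17, 15]
After line 2 (remove first 16): lst = [20, 10, 17, 15]
After line 3 (insert 32 at index 0): lst = [32, 20, 10, 17, 15]

[32, 20, 10, 17, 15]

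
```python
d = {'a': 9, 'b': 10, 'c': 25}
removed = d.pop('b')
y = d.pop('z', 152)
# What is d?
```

After line 1: d = {'a': 9, 'b': 10, 'c': 25}
After line 2 (pop 'b' returns 10): d = {'a': 9, 'c': 25}, removed = 10
After line 3 (pop 'z' missing, returns default 152): d = {'a': 9, 'c': 25}, y = 152

{'a': 9, 'c': 25}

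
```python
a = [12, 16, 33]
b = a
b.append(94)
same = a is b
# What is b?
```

After line 1: a = [12, 16, 33]
After line 2 (b = a is an alias, same object): a = [12, 16, 33], b = [12, 16, 33]
After line 3 (b.append mutates the shared list): a = [12, 16, 33, 94], b = [12, 16, 33, 94]
After line 4 (same = a is b; same object -> True): same = True

[12, 16, 33, 94]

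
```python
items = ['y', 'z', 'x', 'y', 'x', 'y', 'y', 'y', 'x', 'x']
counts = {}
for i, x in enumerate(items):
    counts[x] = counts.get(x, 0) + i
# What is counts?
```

Initial: counts = {}, items = ['y', 'z', 'x', 'y', 'x', 'y', 'y', 'y', 'x', 'x']
i=0, x='y': counts = {'y': 0}
i=1, x='z': counts = {'y': 0, 'z': 1}
i=2, x='x': counts = {'y': 0, 'z': 1, 'x': 2}
i=3, x='y': counts = {'y': 3, 'z': 1, 'x': 2}
i=4, x='x': counts = {'y': 3, 'z': 1, 'x': 6}
i=5, x='y': counts = {'y': 8, 'z': 1, 'x': 6}
i=6, x='y': counts = {'y': 14, 'z': 1, 'x': 6}
i=7, x='y': counts = {'y': 21, 'z': 1, 'x': 6}
i=8, x='x': counts = {'y': 21, 'z': 1, 'x': 14}
i=9, x='x': counts = {'y': 21, 'z': 1, 'x': 23}

{'y': 21, 'z': 1, 'x': 23}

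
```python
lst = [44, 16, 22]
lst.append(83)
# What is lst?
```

[44, 16, 22, 83]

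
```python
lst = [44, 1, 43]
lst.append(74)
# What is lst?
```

[44, 1, 43, 74]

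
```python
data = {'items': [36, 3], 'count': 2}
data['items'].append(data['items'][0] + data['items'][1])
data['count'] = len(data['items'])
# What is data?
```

After line 1: data = {'items': [36, 3], 'count': 2}
After line 2 (append 36 + 3 = 39): data = {'items': [36, 3, 39], 'count': 2}
After line 3 (count = len(items) = 3): data = {'items': [36, 3, 39], 'count': 3}

{'items': [36, 3, 39], 'count': 3}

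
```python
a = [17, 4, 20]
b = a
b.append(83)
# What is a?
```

After line 1: a = [17, 4, 20]
After line 2 (b = a is an alias, same object): a = [17, 4, 20], b = [17, 4, 20]
After line 3 (b.append mutates the shared list): a = [17, 4, 20, 83], b = [17, 4, 20, 83]

[17, 4, 20, 83]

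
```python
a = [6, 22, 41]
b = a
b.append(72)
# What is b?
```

After line 1: a = [6, 22, 41]
After line 2 (b = a is an alias, same object): a = [6, 22, 41], b = [6, 22, 41]
After line 3 (b.append mutates the shared list): a = [6, 22, 41, 72], b = [6, 22, 41, 72]

[6, 22, 41, 72]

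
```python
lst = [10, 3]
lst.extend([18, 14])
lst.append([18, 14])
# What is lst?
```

After line 1: lst = [10, 3]
After line 2 (extend unpacks [18, 14]): lst = [10, 3, 18, 14]
After line 3 (append adds [18, 14] as single element): lst = [10, 3, 18, 14, [18, 14]]

[10, 3, 18, 14, [18, 14]]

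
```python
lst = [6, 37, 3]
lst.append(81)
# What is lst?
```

[6, 37, 3, 81]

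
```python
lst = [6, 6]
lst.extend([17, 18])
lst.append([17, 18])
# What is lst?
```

After line 1: lst = [6, 6]
After line 2 (extend unpacks [17, 18]): lst = [6, 6, 17, 18]
After line 3 (append adds [17, 18] as single element): lst = [6, 6, 17, 18, [17, 18]]

[6, 6, 17, 18, [17, 18]]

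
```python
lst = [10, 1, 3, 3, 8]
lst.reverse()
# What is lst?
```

[8, 3, 3, 1, 10]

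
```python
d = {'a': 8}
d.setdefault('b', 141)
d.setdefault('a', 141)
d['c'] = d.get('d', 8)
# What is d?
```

After line 1: d = {'a': 8}
After line 2 (setdefault adds 'b'=141): d = {'a': 8, 'b': 141}
After line 3 (setdefault 'a' no-op, already exists): d = {'a': 8, 'b': 141}
After line 4 (get('d', 8) returns default since 'd' not in d): d = {'a': 8, 'b': 141, 'c': 8}

{'a': 8, 'b': 141, 'c': 8}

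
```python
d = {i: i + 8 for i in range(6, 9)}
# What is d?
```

{6: 14, 7: 15, 8: 16}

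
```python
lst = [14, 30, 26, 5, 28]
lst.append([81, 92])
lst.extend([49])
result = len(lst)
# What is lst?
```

After line 1: lst = [14, 30, 26, 5, 28]
After line 2 (append adds [81, 92] as single element): lst = [14, 30, 26, 5, 28, [81, 92]]
After line 3 (extend unpacks [49], adds 49): lst = [14, 30, 26, 5, 28, [81, 92], 49]
After line 4: result = len(lst) = 7

[14, 30, 26, 5, 28, [81, 92], 49]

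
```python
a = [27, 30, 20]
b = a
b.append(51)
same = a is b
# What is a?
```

After line 1: a = [27, 30, 20]
After line 2 (b = a is an alias, same object): a = [27, 30, 20], b = [27, 30, 20]
After line 3 (b.append mutates the shared list): a = [27, 30, 20, 51], b = [27, 30, 20, 51]
After line 4 (same = a is b; same object -> True): same = True

[27, 30, 20, 51]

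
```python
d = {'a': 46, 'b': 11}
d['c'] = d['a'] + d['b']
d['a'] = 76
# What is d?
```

After line 1: d = {'a': 46, 'b': 11}
After line 2 (d['c'] = 46 + 11): d = {'a': 46, 'b': 11, 'c': 57}
After line 3: d = {'a': 76, 'b': 11, 'c': 57}

{'a': 76, 'b': 11, 'c': 57}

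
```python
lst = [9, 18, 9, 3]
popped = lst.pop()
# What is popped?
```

3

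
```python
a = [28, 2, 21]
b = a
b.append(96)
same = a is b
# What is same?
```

After line 1: a = [28, 2, 21]
After line 2 (b = a is an alias, same object): a = [28, 2, 21], b = [28, 2, 21]
After line 3 (b.append mutates the shared list): a = [28, 2, 21, 96], b = [28, 2, 21, 96]
After line 4 (same = a is b; same object -> True): same = True

True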